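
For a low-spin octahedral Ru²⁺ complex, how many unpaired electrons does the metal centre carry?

Ru²⁺: group 8, so d-count = 8 − 2 = 6.
Configuration: t₂g⁶ eg⁰, giving 0 unpaired electrons.

0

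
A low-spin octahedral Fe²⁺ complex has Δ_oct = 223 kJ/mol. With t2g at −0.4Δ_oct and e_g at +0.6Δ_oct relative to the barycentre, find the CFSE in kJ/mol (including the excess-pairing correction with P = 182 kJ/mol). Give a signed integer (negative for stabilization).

-171

Fe sits in group 8; removing 2 electrons leaves Fe²⁺ with 8 − 2 = 6 d electrons.
Electron filling gives t2g^6 e_g^0.
The orbital stabilization is -2.4Δ_oct = -2.4 × 223 = -535 kJ/mol.
High-spin d⁶ would be t2g^4 e_g^2 with 1 pair; low-spin has 3, so 2 excess pairs cost +2P = +364 kJ/mol.
Net CFSE = -535 + 364 = -171 kJ/mol.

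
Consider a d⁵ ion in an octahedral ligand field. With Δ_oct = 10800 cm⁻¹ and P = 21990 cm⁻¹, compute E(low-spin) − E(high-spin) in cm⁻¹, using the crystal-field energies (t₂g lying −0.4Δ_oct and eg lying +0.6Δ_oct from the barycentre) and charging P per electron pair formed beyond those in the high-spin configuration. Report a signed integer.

22380

In the high-spin limit (t₂g³ eg²) the orbital term is 0.0Δ_oct = 0 cm⁻¹, with no excess pairing.
Low-spin t₂g⁵ eg⁰ gives -2.0Δ_oct = -21600 cm⁻¹, but forming 2 extra pairs costs 2P = 43980 cm⁻¹, so E(LS) = -21600 + 43980 = 22380 cm⁻¹.
Thus E(LS) − E(HS) = 22380 cm⁻¹.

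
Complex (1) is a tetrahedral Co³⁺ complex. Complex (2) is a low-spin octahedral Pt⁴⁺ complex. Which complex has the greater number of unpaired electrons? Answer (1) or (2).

(1): Co³⁺: group 9, so d-count = 9 − 3 = 6; Tetrahedral splitting is small, so the complex is high-spin; e³ t₂³ → 4 unpaired.
(2): Pt⁴⁺: group 10, so d-count = 10 − 4 = 6; t₂g⁶ eg⁰ → 0 unpaired.
So (1) has more unpaired electrons.

(1)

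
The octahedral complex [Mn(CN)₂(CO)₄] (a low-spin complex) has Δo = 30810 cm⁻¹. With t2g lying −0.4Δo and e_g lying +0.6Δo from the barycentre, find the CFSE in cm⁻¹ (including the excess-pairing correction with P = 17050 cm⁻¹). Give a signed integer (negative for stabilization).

-27520

Ligand charges: 2×(-1) from CN⁻ and 4×(+0) from CO sum to -2; with overall charge +0, Mn is +2.
Mn sits in group 7; removing 2 electrons leaves Mn²⁺ with 7 − 2 = 5 d electrons.
Configuration: t2g^5 e_g^0.
Orbital CFSE = 5(-0.4) + 0(0.6) = -2.0Δo = -2.0 × 30810 = -61620 cm⁻¹.
Relative to high-spin t2g^3 e_g^2 (0 paired), the low-spin configuration has 2 additional pairs, contributing +2 × 17050 = +34100 cm⁻¹.
Overall CFSE = -61620 + 34100 = -27520 cm⁻¹.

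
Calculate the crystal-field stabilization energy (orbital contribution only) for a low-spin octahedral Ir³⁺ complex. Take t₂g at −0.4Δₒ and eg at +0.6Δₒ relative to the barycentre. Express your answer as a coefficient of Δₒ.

Ir is in group 9, so Ir³⁺ is d⁶ (9 − 3 = 6).
Configuration: t₂g⁶ eg⁰.
CFSE = 6(-0.4Δₒ) + 0(0.6Δₒ) = -2.4Δₒ + 0.0Δₒ = -2.4Δₒ.

-2.4 Δₒ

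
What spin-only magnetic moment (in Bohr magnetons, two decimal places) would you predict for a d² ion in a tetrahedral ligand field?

2.83 Bohr magnetons

With tetrahedral geometry the complex is necessarily high-spin.
Configuration: e² t₂⁰ → 2 unpaired electrons.
μ(spin-only) = √[2(2+2)] = √8 ≈ 2.83 Bohr magnetons.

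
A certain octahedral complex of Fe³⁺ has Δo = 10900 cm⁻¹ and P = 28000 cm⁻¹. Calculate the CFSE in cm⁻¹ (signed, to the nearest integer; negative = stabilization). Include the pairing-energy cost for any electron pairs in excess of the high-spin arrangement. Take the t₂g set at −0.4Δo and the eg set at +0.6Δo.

0

Fe sits in group 8; removing 3 electrons leaves Fe³⁺ with 8 − 3 = 5 d electrons.
Δo < P, so pairing is avoided: the ground state is high-spin.
Configuration: t₂g³ eg².
Orbital CFSE = 0.0Δo = 0.0 × 10900 = 0 cm⁻¹.
High-spin has no excess pairs, so no pairing correction applies.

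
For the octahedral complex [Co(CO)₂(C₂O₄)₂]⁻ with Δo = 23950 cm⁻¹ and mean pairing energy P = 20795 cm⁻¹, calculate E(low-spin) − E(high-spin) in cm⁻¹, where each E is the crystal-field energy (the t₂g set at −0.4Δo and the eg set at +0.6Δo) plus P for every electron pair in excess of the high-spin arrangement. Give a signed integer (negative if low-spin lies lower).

Ligand charges: 2×(+0) from CO and 2×(-2) from C₂O₄²⁻ sum to -4; with overall charge -1, Co is +3.
Co is in group 9, so Co³⁺ is d⁶ (9 − 3 = 6).
In the high-spin limit (t₂g⁴ eg²) the orbital term is -0.4Δo = -9580 cm⁻¹, with no excess pairing.
Low-spin: t₂g⁶ eg⁰, orbital CFSE = -2.4Δo = -57480 cm⁻¹; plus 2 excess pairs × P = +41590 cm⁻¹; total -15890 cm⁻¹.
The difference is -15890 − (-9580) = -6310 cm⁻¹, so low-spin lies lower.

-6310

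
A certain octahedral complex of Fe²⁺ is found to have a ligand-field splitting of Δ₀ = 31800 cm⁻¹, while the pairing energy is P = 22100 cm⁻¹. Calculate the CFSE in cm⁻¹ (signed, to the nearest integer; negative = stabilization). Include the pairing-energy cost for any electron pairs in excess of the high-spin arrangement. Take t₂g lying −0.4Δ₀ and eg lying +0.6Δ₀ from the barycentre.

Fe sits in group 8; removing 2 electrons leaves Fe²⁺ with 8 − 2 = 6 d electrons.
Since Δ₀ = 31800 cm⁻¹ > P = 22100 cm⁻¹, the complex adopts the low-spin configuration.
That gives t₂g⁶ eg⁰.
Orbital CFSE = -2.4Δ₀ = -2.4 × 31800 = -76320 cm⁻¹.
Excess pairs vs high-spin: 3 − 1 = 2; pairing cost = +44200 cm⁻¹.
Net CFSE = -76320 + 44200 = -32120 cm⁻¹.

-32120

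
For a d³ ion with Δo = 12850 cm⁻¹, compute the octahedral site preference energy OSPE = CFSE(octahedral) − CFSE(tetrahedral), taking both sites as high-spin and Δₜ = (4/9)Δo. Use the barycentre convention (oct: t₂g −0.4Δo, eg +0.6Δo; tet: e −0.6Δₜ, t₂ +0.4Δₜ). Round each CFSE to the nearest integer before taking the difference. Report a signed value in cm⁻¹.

-10851

Octahedral (high-spin): t₂g³ eg⁰, CFSE = 3(−0.4) + 0(+0.6) = -1.2Δo = -1.2 × 12850 = -15420 cm⁻¹.
Tetrahedral e² t₂¹ gives -0.8Δₜ = -0.8 × (4/9) × 12850 = -4569 cm⁻¹.
OSPE = CFSE(oct) − CFSE(tet) = -15420 − (-4569) = -10851 cm⁻¹.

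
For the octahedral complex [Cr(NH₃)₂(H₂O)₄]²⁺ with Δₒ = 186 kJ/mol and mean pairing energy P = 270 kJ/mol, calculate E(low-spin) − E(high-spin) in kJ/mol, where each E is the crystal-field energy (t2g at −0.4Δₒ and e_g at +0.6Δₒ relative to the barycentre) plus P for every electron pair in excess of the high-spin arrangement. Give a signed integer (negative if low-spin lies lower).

Ligand charges: 2×(+0) from NH₃ and 4×(+0) from H₂O sum to +0; with overall charge +2, Cr is +2.
Cr is in group 6, so Cr²⁺ is d⁴ (6 − 2 = 4).
In the high-spin limit (t2g^3 e_g^1) the orbital term is -0.6Δₒ = -112 kJ/mol, with no excess pairing.
Low-spin t2g^4 e_g^0 gives -1.6Δₒ = -298 kJ/mol, but forming 1 extra pair costs 1P = 270 kJ/mol, so E(LS) = -298 + 270 = -28 kJ/mol.
E(LS) − E(HS) = -28 − (-112) = 84 kJ/mol.

84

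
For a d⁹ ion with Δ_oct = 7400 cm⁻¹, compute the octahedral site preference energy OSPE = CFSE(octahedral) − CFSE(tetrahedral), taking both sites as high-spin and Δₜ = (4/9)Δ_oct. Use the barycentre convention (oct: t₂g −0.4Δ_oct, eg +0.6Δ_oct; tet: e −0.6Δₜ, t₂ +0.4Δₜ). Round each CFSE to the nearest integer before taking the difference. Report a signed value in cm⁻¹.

Octahedral (high-spin): t₂g⁶ eg³, CFSE = 6(−0.4) + 3(+0.6) = -0.6Δ_oct = -0.6 × 7400 = -4440 cm⁻¹.
In a tetrahedral site the filling is e⁴ t₂⁵: CFSE(tet) = -0.4Δₜ = -0.4 × (4/9)(7400) = -1316 cm⁻¹.
Subtracting, OSPE = -4440 − (-1316) = -3124 cm⁻¹.

-3124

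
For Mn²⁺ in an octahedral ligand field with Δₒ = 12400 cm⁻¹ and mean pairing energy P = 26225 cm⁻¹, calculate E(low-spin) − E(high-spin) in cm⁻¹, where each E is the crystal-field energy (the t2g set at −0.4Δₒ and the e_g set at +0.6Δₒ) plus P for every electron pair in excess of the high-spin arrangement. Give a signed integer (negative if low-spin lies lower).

Group 7 minus oxidation state +2 gives a d⁵ configuration for Mn²⁺.
High-spin d⁵ fills as t2g^3 e_g^2 with CFSE 3(−0.4) + 2(+0.6) = 0.0Δₒ = 0 cm⁻¹.
Low-spin: t2g^5 e_g^0, orbital CFSE = -2.0Δₒ = -24800 cm⁻¹; plus 2 excess pairs × P = +52450 cm⁻¹; total 27650 cm⁻¹.
Thus E(LS) − E(HS) = 27650 cm⁻¹.

27650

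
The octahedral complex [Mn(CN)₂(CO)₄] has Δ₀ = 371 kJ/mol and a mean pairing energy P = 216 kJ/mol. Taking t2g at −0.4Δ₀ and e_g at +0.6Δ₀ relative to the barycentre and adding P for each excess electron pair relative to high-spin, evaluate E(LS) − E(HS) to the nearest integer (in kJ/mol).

Ligand charges: 2×(-1) from CN⁻ and 4×(+0) from CO sum to -2; with overall charge +0, Mn is +2.
Mn²⁺: group 7, so d-count = 7 − 2 = 5.
In the high-spin limit (t2g^3 e_g^2) the orbital term is 0.0Δ₀ = 0 kJ/mol, with no excess pairing.
Low-spin: t2g^5 e_g^0, orbital CFSE = -2.0Δ₀ = -742 kJ/mol; plus 2 excess pairs × P = +432 kJ/mol; total -310 kJ/mol.
E(LS) − E(HS) = -310 − (0) = -310 kJ/mol.

-310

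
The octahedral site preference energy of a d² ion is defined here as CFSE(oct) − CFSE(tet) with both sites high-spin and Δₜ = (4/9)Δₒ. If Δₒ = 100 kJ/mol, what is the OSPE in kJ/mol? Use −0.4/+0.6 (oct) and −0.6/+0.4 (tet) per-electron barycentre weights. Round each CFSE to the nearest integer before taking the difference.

-27

Octahedral (high-spin): t₂g² eg⁰, CFSE = 2(−0.4) + 0(+0.6) = -0.8Δₒ = -0.8 × 100 = -80 kJ/mol.
In a tetrahedral site the filling is e² t₂⁰: CFSE(tet) = -1.2Δₜ = -1.2 × (4/9)(100) = -53 kJ/mol.
OSPE = CFSE(oct) − CFSE(tet) = -80 − (-53) = -27 kJ/mol.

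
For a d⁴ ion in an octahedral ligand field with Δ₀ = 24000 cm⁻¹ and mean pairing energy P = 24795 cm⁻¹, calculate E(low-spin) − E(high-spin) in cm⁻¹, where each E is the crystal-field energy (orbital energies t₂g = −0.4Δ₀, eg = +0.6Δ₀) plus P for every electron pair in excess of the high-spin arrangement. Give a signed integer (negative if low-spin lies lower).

795

High-spin d⁴ fills as t₂g³ eg¹ with CFSE 3(−0.4) + 1(+0.6) = -0.6Δ₀ = -14400 cm⁻¹.
For low-spin the configuration is t₂g⁴ eg⁰: orbital energy -1.6 × 24000 = -38400 cm⁻¹, and 1 additional pair relative to high-spin adds 24795 cm⁻¹, giving -13605 cm⁻¹.
The difference is -13605 − (-14400) = 795 cm⁻¹, so high-spin lies lower.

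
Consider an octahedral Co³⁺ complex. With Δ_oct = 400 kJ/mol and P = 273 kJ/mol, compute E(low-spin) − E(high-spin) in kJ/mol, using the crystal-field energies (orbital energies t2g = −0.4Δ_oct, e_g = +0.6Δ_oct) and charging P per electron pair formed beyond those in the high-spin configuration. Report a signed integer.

Co³⁺: group 9, so d-count = 9 − 3 = 6.
High-spin: t2g^4 e_g^2, CFSE = -0.4Δ_oct = -160 kJ/mol.
For low-spin the configuration is t2g^6 e_g^0: orbital energy -2.4 × 400 = -960 kJ/mol, and 2 additional pairs relative to high-spin add 546 kJ/mol, giving -414 kJ/mol.
The difference is -414 − (-160) = -254 kJ/mol, so low-spin lies lower.

-254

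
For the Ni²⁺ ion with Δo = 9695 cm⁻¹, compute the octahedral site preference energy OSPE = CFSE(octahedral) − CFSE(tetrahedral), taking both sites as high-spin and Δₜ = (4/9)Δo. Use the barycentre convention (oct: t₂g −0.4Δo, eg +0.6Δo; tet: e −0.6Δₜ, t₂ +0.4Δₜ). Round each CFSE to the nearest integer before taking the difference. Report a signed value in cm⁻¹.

Group 10 minus oxidation state +2 gives a d⁸ configuration for Ni²⁺.
Octahedral (high-spin): t2g^6 e_g^2, CFSE = 6(−0.4) + 2(+0.6) = -1.2Δo = -1.2 × 9695 = -11634 cm⁻¹.
Tetrahedral e^4 t2^4 gives -0.8Δₜ = -0.8 × (4/9) × 9695 = -3447 cm⁻¹.
OSPE = CFSE(oct) − CFSE(tet) = -11634 − (-3447) = -8187 cm⁻¹.

-8187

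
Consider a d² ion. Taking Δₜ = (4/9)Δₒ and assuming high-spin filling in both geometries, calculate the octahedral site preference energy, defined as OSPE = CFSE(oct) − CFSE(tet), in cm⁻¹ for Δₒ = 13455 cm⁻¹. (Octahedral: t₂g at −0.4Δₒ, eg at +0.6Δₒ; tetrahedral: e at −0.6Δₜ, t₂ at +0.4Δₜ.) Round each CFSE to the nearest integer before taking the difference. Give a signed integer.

-3588

In an octahedral site d² (HS) is t₂g² eg⁰, giving CFSE(oct) = -0.8Δₒ = -10764 cm⁻¹.
Tetrahedral e² t₂⁰ gives -1.2Δₜ = -1.2 × (4/9) × 13455 = -7176 cm⁻¹.
OSPE = -10764 − (-7176) = -3588 cm⁻¹.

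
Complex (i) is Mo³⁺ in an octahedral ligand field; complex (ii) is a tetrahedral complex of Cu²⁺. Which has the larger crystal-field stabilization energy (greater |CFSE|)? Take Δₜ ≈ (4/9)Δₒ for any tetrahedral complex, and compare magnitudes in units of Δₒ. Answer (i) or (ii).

(i)

(i): Group 6 minus oxidation state +3 gives a d³ configuration for Mo³⁺; t₂g³ eg⁰, CFSE = -1.2Δₒ.
(ii): Cu is in group 11, so Cu²⁺ is d⁹ (11 − 2 = 9); With tetrahedral geometry the complex is necessarily high-spin; e^4 t2^5, CFSE = -0.4Δₜ ≈ -0.18Δₒ.
So (i) has the larger |CFSE|.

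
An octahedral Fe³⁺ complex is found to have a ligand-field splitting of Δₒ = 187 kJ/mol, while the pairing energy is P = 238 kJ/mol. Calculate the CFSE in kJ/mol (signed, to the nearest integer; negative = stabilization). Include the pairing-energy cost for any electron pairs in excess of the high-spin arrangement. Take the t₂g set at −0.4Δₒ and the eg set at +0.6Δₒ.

Fe is in group 8, so Fe³⁺ is d⁵ (8 − 3 = 5).
Δₒ < P, so pairing is avoided: the ground state is high-spin.
Configuration: t₂g³ eg².
Orbital CFSE = 0.0Δₒ = 0.0 × 187 = 0 kJ/mol.
High-spin has no excess pairs, so no pairing correction applies.

0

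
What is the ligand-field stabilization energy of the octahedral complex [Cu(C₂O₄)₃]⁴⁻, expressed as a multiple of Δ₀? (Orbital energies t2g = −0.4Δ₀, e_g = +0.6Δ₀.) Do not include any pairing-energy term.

-0.6 Δ₀

Each C₂O₄²⁻ contributes -2; 3 × (-2) = -6. With overall charge -4, Cu is in the +2 oxidation state.
Cu²⁺: group 11, so d-count = 11 − 2 = 9.
Configuration: t2g^6 e_g^3.
CFSE = 6(-0.4Δ₀) + 3(0.6Δ₀) = -2.4Δ₀ + 1.8Δ₀ = -0.6Δ₀.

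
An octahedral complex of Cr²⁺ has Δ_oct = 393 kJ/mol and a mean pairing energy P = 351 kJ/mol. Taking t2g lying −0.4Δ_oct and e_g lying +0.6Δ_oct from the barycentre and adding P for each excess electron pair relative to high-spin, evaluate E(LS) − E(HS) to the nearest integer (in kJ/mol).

Cr sits in group 6; removing 2 electrons leaves Cr²⁺ with 6 − 2 = 4 d electrons.
In the high-spin limit (t2g^3 e_g^1) the orbital term is -0.6Δ_oct = -236 kJ/mol, with no excess pairing.
Low-spin t2g^4 e_g^0 gives -1.6Δ_oct = -629 kJ/mol, but forming 1 extra pair costs 1P = 351 kJ/mol, so E(LS) = -629 + 351 = -278 kJ/mol.
E(LS) − E(HS) = -278 − (-236) = -42 kJ/mol.

-42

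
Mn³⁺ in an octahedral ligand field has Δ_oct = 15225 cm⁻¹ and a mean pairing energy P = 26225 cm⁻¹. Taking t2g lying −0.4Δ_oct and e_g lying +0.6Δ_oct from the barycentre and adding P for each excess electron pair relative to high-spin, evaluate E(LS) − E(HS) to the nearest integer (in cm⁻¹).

Mn³⁺: group 7, so d-count = 7 − 3 = 4.
In the high-spin limit (t2g^3 e_g^1) the orbital term is -0.6Δ_oct = -9135 cm⁻¹, with no excess pairing.
For low-spin the configuration is t2g^4 e_g^0: orbital energy -1.6 × 15225 = -24360 cm⁻¹, and 1 additional pair relative to high-spin adds 26225 cm⁻¹, giving 1865 cm⁻¹.
The difference is 1865 − (-9135) = 11000 cm⁻¹, so high-spin lies lower.

11000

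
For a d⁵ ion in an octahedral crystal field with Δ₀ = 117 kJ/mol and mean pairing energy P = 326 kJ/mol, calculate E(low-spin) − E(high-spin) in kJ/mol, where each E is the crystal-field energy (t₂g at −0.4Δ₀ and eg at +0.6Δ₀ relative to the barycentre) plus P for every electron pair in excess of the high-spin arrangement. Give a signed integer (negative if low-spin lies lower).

418

High-spin: t₂g³ eg², CFSE = 0.0Δ₀ = 0 kJ/mol.
Low-spin t₂g⁵ eg⁰ gives -2.0Δ₀ = -234 kJ/mol, but forming 2 extra pairs costs 2P = 652 kJ/mol, so E(LS) = -234 + 652 = 418 kJ/mol.
E(LS) − E(HS) = 418 − (0) = 418 kJ/mol.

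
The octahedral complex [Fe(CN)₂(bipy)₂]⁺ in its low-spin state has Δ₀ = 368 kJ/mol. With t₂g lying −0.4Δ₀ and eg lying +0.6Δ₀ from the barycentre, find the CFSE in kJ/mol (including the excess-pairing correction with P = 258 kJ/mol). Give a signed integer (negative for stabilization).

-220

Ligand charges: 2×(-1) from CN⁻ and 2×(+0) from bipy sum to -2; with overall charge +1, Fe is +3.
Fe is in group 8, so Fe³⁺ is d⁵ (8 − 3 = 5).
Electron filling gives t₂g⁵ eg⁰.
CFSE(orbital) = 5×(-0.4Δ₀) + 0×(0.6Δ₀) = -2.0Δ₀; with Δ₀ = 368 kJ/mol that is -736 kJ/mol.
High-spin d⁵ would be t₂g³ eg² with 0 pairs; low-spin has 2, so 2 excess pairs cost +2P = +516 kJ/mol.
Net CFSE = -736 + 516 = -220 kJ/mol.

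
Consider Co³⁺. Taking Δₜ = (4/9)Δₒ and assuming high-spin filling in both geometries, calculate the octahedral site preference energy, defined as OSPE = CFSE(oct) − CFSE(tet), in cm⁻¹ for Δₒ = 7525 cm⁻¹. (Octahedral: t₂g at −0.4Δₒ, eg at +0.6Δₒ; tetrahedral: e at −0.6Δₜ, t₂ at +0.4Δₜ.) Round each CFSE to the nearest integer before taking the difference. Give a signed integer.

-1003

Co is in group 9, so Co³⁺ is d⁶ (9 − 3 = 6).
Octahedral (high-spin): t₂g⁴ eg², CFSE = 4(−0.4) + 2(+0.6) = -0.4Δₒ = -0.4 × 7525 = -3010 cm⁻¹.
Tetrahedral e³ t₂³ gives -0.6Δₜ = -0.6 × (4/9) × 7525 = -2007 cm⁻¹.
Subtracting, OSPE = -3010 − (-2007) = -1003 cm⁻¹.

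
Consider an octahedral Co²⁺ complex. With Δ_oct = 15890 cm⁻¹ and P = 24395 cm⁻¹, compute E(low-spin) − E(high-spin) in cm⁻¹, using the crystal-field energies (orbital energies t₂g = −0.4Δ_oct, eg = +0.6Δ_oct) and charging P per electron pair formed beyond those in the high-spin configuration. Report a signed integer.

8505

Co is in group 9, so Co²⁺ is d⁷ (9 − 2 = 7).
In the high-spin limit (t₂g⁵ eg²) the orbital term is -0.8Δ_oct = -12712 cm⁻¹, with no excess pairing.
For low-spin the configuration is t₂g⁶ eg¹: orbital energy -1.8 × 15890 = -28602 cm⁻¹, and 1 additional pair relative to high-spin adds 24395 cm⁻¹, giving -4207 cm⁻¹.
E(LS) − E(HS) = -4207 − (-12712) = 8505 cm⁻¹.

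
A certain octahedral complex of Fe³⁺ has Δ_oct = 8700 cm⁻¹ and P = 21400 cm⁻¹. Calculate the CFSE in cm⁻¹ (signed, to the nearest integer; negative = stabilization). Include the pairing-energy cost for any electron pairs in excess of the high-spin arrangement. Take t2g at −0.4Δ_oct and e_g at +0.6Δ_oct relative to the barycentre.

Fe³⁺: group 8, so d-count = 8 − 3 = 5.
With Δ_oct < P the complex is high-spin.
Filling d⁵ accordingly: t2g^3 e_g^2.
Orbital CFSE = 0.0Δ_oct = 0.0 × 8700 = 0 cm⁻¹.
High-spin has no excess pairs, so no pairing correction applies.

0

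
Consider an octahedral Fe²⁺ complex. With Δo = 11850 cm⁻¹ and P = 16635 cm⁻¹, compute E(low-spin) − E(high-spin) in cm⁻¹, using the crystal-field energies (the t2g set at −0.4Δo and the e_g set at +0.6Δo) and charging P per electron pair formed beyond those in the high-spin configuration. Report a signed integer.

Fe sits in group 8; removing 2 electrons leaves Fe²⁺ with 8 − 2 = 6 d electrons.
High-spin: t2g^4 e_g^2, CFSE = -0.4Δo = -4740 cm⁻¹.
Low-spin t2g^6 e_g^0 gives -2.4Δo = -28440 cm⁻¹, but forming 2 extra pairs costs 2P = 33270 cm⁻¹, so E(LS) = -28440 + 33270 = 4830 cm⁻¹.
Thus E(LS) − E(HS) = 9570 cm⁻¹.

9570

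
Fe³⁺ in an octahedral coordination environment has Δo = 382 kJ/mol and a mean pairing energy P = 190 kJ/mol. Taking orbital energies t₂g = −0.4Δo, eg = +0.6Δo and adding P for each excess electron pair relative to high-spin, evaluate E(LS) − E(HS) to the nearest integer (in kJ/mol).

-384

Fe³⁺: group 8, so d-count = 8 − 3 = 5.
In the high-spin limit (t₂g³ eg²) the orbital term is 0.0Δo = 0 kJ/mol, with no excess pairing.
Low-spin t₂g⁵ eg⁰ gives -2.0Δo = -764 kJ/mol, but forming 2 extra pairs costs 2P = 380 kJ/mol, so E(LS) = -764 + 380 = -384 kJ/mol.
The difference is -384 − (0) = -384 kJ/mol, so low-spin lies lower.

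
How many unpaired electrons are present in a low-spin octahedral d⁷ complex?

1

Configuration: t₂g⁶ eg¹, giving 1 unpaired electron.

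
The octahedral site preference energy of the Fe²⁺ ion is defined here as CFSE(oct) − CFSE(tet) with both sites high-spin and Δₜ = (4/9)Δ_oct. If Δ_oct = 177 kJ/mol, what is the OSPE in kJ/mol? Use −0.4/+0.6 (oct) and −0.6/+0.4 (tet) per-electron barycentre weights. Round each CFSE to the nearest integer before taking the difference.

-24

Group 8 minus oxidation state +2 gives a d⁶ configuration for Fe²⁺.
Octahedral (high-spin): t₂g⁴ eg², CFSE = 4(−0.4) + 2(+0.6) = -0.4Δ_oct = -0.4 × 177 = -71 kJ/mol.
Tetrahedral e³ t₂³ gives -0.6Δₜ = -0.6 × (4/9) × 177 = -47 kJ/mol.
OSPE = CFSE(oct) − CFSE(tet) = -71 − (-47) = -24 kJ/mol.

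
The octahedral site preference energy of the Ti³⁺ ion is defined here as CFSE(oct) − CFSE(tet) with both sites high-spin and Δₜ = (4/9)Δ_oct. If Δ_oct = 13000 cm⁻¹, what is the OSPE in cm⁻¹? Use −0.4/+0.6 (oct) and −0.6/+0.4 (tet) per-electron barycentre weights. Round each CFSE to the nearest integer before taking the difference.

Ti is in group 4, so Ti³⁺ is d¹ (4 − 3 = 1).
In an octahedral site d¹ (HS) is t2g^1 e_g^0, giving CFSE(oct) = -0.4Δ_oct = -5200 cm⁻¹.
Tetrahedral e^1 t2^0 gives -0.6Δₜ = -0.6 × (4/9) × 13000 = -3467 cm⁻¹.
Subtracting, OSPE = -5200 − (-3467) = -1733 cm⁻¹.

-1733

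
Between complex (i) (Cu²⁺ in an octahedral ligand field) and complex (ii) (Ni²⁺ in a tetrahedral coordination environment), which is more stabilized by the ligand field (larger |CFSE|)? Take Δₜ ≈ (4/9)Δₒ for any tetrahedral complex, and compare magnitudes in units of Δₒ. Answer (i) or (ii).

(i): Group 11 minus oxidation state +2 gives a d⁹ configuration for Cu²⁺; For octahedral d⁹ the high- and low-spin configurations coincide; t2g^6 e_g^3, CFSE = -0.6Δₒ.
(ii): Ni is in group 10, so Ni²⁺ is d⁸ (10 − 2 = 8); Tetrahedral fields are weak (Δₜ ≈ 4/9 Δₒ), so electrons fill high-spin; e⁴ t₂⁴, CFSE = -0.8Δₜ ≈ -0.36Δₒ.
So (i) has the larger |CFSE|.

(i)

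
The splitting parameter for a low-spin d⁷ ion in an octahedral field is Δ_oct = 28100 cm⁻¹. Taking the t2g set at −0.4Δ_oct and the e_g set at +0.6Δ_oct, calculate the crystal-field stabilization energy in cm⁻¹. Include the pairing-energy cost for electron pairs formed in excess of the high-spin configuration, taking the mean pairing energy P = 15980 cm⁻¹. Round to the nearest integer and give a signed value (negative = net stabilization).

-34600

The d⁷ electrons fill as t2g^6 e_g^1.
The orbital stabilization is -1.8Δ_oct = -1.8 × 28100 = -50580 cm⁻¹.
High-spin d⁷ would be t2g^5 e_g^2 with 2 pairs; low-spin has 3, so 1 excess pair costs +1P = +15980 cm⁻¹.
Net CFSE = -50580 + 15980 = -34600 cm⁻¹.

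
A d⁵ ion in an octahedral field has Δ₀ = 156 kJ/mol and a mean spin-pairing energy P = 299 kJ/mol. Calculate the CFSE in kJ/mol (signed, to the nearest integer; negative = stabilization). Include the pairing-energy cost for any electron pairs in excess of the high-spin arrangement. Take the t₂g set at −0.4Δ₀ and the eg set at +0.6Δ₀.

0

Since Δ₀ = 156 kJ/mol < P = 299 kJ/mol, the complex adopts the high-spin configuration.
That gives t₂g³ eg².
Orbital CFSE = 0.0Δ₀ = 0.0 × 156 = 0 kJ/mol.
High-spin has no excess pairs, so no pairing correction applies.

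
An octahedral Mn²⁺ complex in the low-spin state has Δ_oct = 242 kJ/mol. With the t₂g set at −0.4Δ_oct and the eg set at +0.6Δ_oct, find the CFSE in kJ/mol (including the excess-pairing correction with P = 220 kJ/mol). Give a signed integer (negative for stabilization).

Mn sits in group 7; removing 2 electrons leaves Mn²⁺ with 7 − 2 = 5 d electrons.
Electron filling gives t₂g⁵ eg⁰.
Orbital CFSE = 5(-0.4) + 0(0.6) = -2.0Δ_oct = -2.0 × 242 = -484 kJ/mol.
Relative to high-spin t₂g³ eg² (0 paired), the low-spin configuration has 2 additional pairs, contributing +2 × 220 = +440 kJ/mol.
Combining: -484 + 440 = -44 kJ/mol.

-44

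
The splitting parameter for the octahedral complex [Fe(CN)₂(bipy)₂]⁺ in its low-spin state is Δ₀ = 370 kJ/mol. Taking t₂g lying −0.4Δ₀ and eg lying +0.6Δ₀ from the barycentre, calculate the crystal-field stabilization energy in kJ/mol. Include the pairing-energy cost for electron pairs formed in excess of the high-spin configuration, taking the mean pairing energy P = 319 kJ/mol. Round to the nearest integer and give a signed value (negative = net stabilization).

-102

Ligand charges: 2×(-1) from CN⁻ and 2×(+0) from bipy sum to -2; with overall charge +1, Fe is +3.
Group 8 minus oxidation state +3 gives a d⁵ configuration for Fe³⁺.
Electron filling gives t₂g⁵ eg⁰.
Orbital CFSE = 5(-0.4) + 0(0.6) = -2.0Δ₀ = -2.0 × 370 = -740 kJ/mol.
Pairing penalty: 2 pairs vs 0 in the high-spin reference → 2 extra × P = 638 kJ/mol.
Overall CFSE = -740 + 638 = -102 kJ/mol.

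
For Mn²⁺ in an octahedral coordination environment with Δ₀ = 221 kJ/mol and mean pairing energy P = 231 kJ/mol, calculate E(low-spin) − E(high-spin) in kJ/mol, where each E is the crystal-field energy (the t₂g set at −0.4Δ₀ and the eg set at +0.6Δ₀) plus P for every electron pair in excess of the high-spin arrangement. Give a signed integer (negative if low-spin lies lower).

20

Mn sits in group 7; removing 2 electrons leaves Mn²⁺ with 7 − 2 = 5 d electrons.
High-spin: t₂g³ eg², CFSE = 0.0Δ₀ = 0 kJ/mol.
Low-spin: t₂g⁵ eg⁰, orbital CFSE = -2.0Δ₀ = -442 kJ/mol; plus 2 excess pairs × P = +462 kJ/mol; total 20 kJ/mol.
Thus E(LS) − E(HS) = 20 kJ/mol.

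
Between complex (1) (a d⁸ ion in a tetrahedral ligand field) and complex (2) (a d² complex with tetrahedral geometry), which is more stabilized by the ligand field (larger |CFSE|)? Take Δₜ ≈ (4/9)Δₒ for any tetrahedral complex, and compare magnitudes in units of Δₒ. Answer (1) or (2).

(1): Tetrahedral splitting is small, so the complex is high-spin; e^4 t2^4, CFSE = -0.8Δₜ ≈ -0.36Δₒ.
(2): With tetrahedral geometry the complex is necessarily high-spin; e² t₂⁰, CFSE = -1.2Δₜ ≈ -0.53Δₒ.
So (2) has the larger |CFSE|.

(2)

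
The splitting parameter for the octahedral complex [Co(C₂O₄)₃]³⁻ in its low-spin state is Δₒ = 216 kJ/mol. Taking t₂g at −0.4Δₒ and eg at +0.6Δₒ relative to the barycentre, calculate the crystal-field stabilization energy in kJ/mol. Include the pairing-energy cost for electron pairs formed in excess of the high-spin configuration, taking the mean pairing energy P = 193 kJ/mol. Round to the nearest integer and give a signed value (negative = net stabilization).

-132

Each C₂O₄²⁻ contributes -2; 3 × (-2) = -6. With overall charge -3, Co is in the +3 oxidation state.
Group 9 minus oxidation state +3 gives a d⁶ configuration for Co³⁺.
Electron filling gives t₂g⁶ eg⁰.
CFSE(orbital) = 6×(-0.4Δₒ) + 0×(0.6Δₒ) = -2.4Δₒ; with Δₒ = 216 kJ/mol that is -518 kJ/mol.
Relative to high-spin t₂g⁴ eg² (1 paired), the low-spin configuration has 2 additional pairs, contributing +2 × 193 = +386 kJ/mol.
Net CFSE = -518 + 386 = -132 kJ/mol.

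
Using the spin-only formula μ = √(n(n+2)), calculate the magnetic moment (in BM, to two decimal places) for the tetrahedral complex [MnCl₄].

Each Cl⁻ contributes -1; 4 × (-1) = -4. With overall charge +0, Mn is in the +4 oxidation state.
Group 7 minus oxidation state +4 gives a d³ configuration for Mn⁴⁺.
Tetrahedral fields are weak (Δₜ ≈ 4/9 Δₒ), so electrons fill high-spin.
Configuration: e^2 t2^1 → 3 unpaired electrons.
μ(spin-only) = √[3(3+2)] = √15 ≈ 3.87 BM.

3.87 BM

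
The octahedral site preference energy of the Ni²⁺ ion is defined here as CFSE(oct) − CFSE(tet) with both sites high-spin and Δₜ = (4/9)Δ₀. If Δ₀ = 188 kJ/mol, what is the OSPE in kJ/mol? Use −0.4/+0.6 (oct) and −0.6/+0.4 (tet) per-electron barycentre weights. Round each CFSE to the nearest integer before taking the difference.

-159

Ni is in group 10, so Ni²⁺ is d⁸ (10 − 2 = 8).
Octahedral high-spin t₂g⁶ eg²: CFSE = -1.2 × 188 = -226 kJ/mol.
Tetrahedral: e⁴ t₂⁴, CFSE = 4(−0.6) + 4(+0.4) = -0.8Δₜ = -0.8 × (4/9) × 188 = -67 kJ/mol.
Subtracting, OSPE = -226 − (-67) = -159 kJ/mol.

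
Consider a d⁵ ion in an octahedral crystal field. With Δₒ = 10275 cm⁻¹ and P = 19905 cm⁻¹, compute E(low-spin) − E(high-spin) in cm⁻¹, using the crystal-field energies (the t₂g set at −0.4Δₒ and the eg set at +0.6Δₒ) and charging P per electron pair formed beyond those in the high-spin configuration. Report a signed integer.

High-spin d⁵ fills as t₂g³ eg² with CFSE 3(−0.4) + 2(+0.6) = 0.0Δₒ = 0 cm⁻¹.
For low-spin the configuration is t₂g⁵ eg⁰: orbital energy -2.0 × 10275 = -20550 cm⁻¹, and 2 additional pairs relative to high-spin add 39810 cm⁻¹, giving 19260 cm⁻¹.
E(LS) − E(HS) = 19260 − (0) = 19260 cm⁻¹.

19260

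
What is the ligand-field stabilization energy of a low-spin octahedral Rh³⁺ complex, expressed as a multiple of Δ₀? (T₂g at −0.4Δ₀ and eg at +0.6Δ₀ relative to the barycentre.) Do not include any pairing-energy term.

-2.4 Δ₀

Rh³⁺: group 9, so d-count = 9 − 3 = 6.
Configuration: t₂g⁶ eg⁰.
CFSE = 6(-0.4Δ₀) + 0(0.6Δ₀) = -2.4Δ₀ + 0.0Δ₀ = -2.4Δ₀.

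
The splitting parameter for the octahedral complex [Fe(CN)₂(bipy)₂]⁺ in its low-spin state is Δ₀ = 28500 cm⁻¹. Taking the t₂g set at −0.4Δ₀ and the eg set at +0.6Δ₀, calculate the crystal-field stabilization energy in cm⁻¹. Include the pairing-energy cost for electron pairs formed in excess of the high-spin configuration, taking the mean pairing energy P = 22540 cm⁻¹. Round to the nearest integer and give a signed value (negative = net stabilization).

-11920

Ligand charges: 2×(-1) from CN⁻ and 2×(+0) from bipy sum to -2; with overall charge +1, Fe is +3.
Fe³⁺: group 8, so d-count = 8 − 3 = 5.
The d⁵ electrons fill as t₂g⁵ eg⁰.
The orbital stabilization is -2.0Δ₀ = -2.0 × 28500 = -57000 cm⁻¹.
Relative to high-spin t₂g³ eg² (0 paired), the low-spin configuration has 2 additional pairs, contributing +2 × 22540 = +45080 cm⁻¹.
Combining: -57000 + 45080 = -11920 cm⁻¹.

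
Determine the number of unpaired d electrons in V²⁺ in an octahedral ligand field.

Group 5 minus oxidation state +2 gives a d³ configuration for V²⁺.
Configuration: t₂g³ eg⁰, giving 3 unpaired electrons.

3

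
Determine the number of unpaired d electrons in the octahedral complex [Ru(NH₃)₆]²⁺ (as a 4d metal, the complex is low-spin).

0

NH₃ is neutral, so the +2 overall charge sits on Ru: oxidation state +2.
Ru sits in group 8; removing 2 electrons leaves Ru²⁺ with 8 − 2 = 6 d electrons.
Configuration: t2g^6 e_g^0, giving 0 unpaired electrons.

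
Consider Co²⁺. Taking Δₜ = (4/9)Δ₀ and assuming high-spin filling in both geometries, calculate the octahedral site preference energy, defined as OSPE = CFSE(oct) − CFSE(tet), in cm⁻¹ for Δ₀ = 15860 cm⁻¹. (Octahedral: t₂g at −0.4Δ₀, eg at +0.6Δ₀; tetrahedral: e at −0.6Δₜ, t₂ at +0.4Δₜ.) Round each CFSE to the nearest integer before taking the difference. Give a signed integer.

Co²⁺: group 9, so d-count = 9 − 2 = 7.
In an octahedral site d⁷ (HS) is t₂g⁵ eg², giving CFSE(oct) = -0.8Δ₀ = -12688 cm⁻¹.
Tetrahedral e⁴ t₂³ gives -1.2Δₜ = -1.2 × (4/9) × 15860 = -8459 cm⁻¹.
Subtracting, OSPE = -12688 − (-8459) = -4229 cm⁻¹.

-4229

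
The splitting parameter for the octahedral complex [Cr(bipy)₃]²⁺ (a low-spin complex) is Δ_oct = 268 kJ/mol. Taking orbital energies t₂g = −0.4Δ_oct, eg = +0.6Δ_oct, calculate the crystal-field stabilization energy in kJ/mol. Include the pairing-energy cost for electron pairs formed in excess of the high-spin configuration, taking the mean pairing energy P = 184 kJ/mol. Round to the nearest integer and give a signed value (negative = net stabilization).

-245

bipy is neutral, so the +2 overall charge sits on Cr: oxidation state +2.
Group 6 minus oxidation state +2 gives a d⁴ configuration for Cr²⁺.
The d⁴ electrons fill as t₂g⁴ eg⁰.
The orbital stabilization is -1.6Δ_oct = -1.6 × 268 = -429 kJ/mol.
Pairing penalty: 1 pair vs 0 in the high-spin reference → 1 extra × P = 184 kJ/mol.
Overall CFSE = -429 + 184 = -245 kJ/mol.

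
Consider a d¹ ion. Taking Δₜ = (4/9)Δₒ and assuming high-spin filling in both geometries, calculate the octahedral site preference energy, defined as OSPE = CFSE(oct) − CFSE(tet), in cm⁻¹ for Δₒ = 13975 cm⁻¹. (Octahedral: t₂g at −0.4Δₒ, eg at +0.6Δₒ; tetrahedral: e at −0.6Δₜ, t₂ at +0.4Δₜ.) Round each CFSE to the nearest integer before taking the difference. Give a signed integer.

Octahedral high-spin t2g^1 e_g^0: CFSE = -0.4 × 13975 = -5590 cm⁻¹.
Tetrahedral: e^1 t2^0, CFSE = 1(−0.6) + 0(+0.4) = -0.6Δₜ = -0.6 × (4/9) × 13975 = -3727 cm⁻¹.
Subtracting, OSPE = -5590 − (-3727) = -1863 cm⁻¹.

-1863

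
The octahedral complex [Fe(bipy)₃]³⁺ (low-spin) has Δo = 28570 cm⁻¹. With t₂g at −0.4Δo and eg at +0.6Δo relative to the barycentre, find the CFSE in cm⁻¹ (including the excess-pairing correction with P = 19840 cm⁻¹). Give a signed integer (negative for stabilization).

bipy is neutral, so the +3 overall charge sits on Fe: oxidation state +3.
Fe sits in group 8; removing 3 electrons leaves Fe³⁺ with 8 − 3 = 5 d electrons.
Configuration: t₂g⁵ eg⁰.
CFSE(orbital) = 5×(-0.4Δo) + 0×(0.6Δo) = -2.0Δo; with Δo = 28570 cm⁻¹ that is -57140 cm⁻¹.
Relative to high-spin t₂g³ eg² (0 paired), the low-spin configuration has 2 additional pairs, contributing +2 × 19840 = +39680 cm⁻¹.
Net CFSE = -57140 + 39680 = -17460 cm⁻¹.

-17460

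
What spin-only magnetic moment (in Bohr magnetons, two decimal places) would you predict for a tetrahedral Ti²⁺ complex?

Group 4 minus oxidation state +2 gives a d² configuration for Ti²⁺.
With tetrahedral geometry the complex is necessarily high-spin.
Configuration: e² t₂⁰ → 2 unpaired electrons.
μ(spin-only) = √[2(2+2)] = √8 ≈ 2.83 Bohr magnetons.

2.83 Bohr magnetons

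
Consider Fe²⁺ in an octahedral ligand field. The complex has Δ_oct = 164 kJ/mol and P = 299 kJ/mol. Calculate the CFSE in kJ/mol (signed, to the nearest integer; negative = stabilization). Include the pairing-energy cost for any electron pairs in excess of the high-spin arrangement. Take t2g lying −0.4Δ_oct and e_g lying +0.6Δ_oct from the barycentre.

-66

Fe is in group 8, so Fe²⁺ is d⁶ (8 − 2 = 6).
Here Δ_oct < P (164 < 299), so the high-spin state is favoured.
That gives t2g^4 e_g^2.
Orbital CFSE = -0.4Δ_oct = -0.4 × 164 = -66 kJ/mol.
High-spin has no excess pairs, so no pairing correction applies.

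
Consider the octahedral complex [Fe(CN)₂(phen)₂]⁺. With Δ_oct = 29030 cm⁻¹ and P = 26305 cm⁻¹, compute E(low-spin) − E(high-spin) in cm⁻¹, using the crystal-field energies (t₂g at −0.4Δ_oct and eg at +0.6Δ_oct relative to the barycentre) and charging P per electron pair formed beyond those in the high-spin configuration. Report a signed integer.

Ligand charges: 2×(-1) from CN⁻ and 2×(+0) from phen sum to -2; with overall charge +1, Fe is +3.
Fe sits in group 8; removing 3 electrons leaves Fe³⁺ with 8 − 3 = 5 d electrons.
In the high-spin limit (t₂g³ eg²) the orbital term is 0.0Δ_oct = 0 cm⁻¹, with no excess pairing.
For low-spin the configuration is t₂g⁵ eg⁰: orbital energy -2.0 × 29030 = -58060 cm⁻¹, and 2 additional pairs relative to high-spin add 52610 cm⁻¹, giving -5450 cm⁻¹.
E(LS) − E(HS) = -5450 − (0) = -5450 cm⁻¹.

-5450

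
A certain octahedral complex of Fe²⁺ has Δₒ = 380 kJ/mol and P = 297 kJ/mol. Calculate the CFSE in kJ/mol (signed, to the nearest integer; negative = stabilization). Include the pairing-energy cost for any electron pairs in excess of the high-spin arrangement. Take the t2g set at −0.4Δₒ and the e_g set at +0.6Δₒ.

-318

Fe is in group 8, so Fe²⁺ is d⁶ (8 − 2 = 6).
With Δₒ > P the complex is low-spin.
Filling d⁶ accordingly: t2g^6 e_g^0.
Orbital CFSE = -2.4Δₒ = -2.4 × 380 = -912 kJ/mol.
Excess pairs vs high-spin: 3 − 1 = 2; pairing cost = +594 kJ/mol.
Net CFSE = -912 + 594 = -318 kJ/mol.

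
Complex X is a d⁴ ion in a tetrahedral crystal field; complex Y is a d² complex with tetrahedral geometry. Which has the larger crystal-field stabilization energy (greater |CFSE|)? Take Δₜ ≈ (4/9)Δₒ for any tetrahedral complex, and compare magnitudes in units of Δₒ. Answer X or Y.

X: Tetrahedral splitting is small, so the complex is high-spin; e^2 t2^2, CFSE = -0.4Δₜ ≈ -0.18Δₒ.
Y: With tetrahedral geometry the complex is necessarily high-spin; e² t₂⁰, CFSE = -1.2Δₜ ≈ -0.53Δₒ.
So Y has the larger |CFSE|.

Y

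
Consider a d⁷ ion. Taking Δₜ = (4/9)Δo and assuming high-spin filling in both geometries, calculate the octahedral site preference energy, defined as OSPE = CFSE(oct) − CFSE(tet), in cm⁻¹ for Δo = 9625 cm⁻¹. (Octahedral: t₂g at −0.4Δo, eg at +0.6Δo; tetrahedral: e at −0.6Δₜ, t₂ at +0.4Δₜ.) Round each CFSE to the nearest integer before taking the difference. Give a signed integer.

Octahedral high-spin t₂g⁵ eg²: CFSE = -0.8 × 9625 = -7700 cm⁻¹.
Tetrahedral: e⁴ t₂³, CFSE = 4(−0.6) + 3(+0.4) = -1.2Δₜ = -1.2 × (4/9) × 9625 = -5133 cm⁻¹.
OSPE = -7700 − (-5133) = -2567 cm⁻¹.

-2567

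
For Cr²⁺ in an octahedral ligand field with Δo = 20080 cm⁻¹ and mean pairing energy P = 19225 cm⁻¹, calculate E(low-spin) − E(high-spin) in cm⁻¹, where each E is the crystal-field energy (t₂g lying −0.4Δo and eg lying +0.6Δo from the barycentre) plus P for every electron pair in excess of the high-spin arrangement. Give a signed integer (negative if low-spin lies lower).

Cr²⁺: group 6, so d-count = 6 − 2 = 4.
In the high-spin limit (t₂g³ eg¹) the orbital term is -0.6Δo = -12048 cm⁻¹, with no excess pairing.
Low-spin t₂g⁴ eg⁰ gives -1.6Δo = -32128 cm⁻¹, but forming 1 extra pair costs 1P = 19225 cm⁻¹, so E(LS) = -32128 + 19225 = -12903 cm⁻¹.
The difference is -12903 − (-12048) = -855 cm⁻¹, so low-spin lies lower.

-855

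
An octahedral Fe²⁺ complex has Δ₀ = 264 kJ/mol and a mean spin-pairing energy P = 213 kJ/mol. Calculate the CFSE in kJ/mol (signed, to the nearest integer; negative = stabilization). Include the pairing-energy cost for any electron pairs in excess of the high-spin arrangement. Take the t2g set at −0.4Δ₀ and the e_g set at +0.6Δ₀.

-208

Group 8 minus oxidation state +2 gives a d⁶ configuration for Fe²⁺.
With Δ₀ > P the complex is low-spin.
Filling d⁶ accordingly: t2g^6 e_g^0.
Orbital CFSE = -2.4Δ₀ = -2.4 × 264 = -634 kJ/mol.
Excess pairs vs high-spin: 3 − 1 = 2; pairing cost = +426 kJ/mol.
Net CFSE = -634 + 426 = -208 kJ/mol.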